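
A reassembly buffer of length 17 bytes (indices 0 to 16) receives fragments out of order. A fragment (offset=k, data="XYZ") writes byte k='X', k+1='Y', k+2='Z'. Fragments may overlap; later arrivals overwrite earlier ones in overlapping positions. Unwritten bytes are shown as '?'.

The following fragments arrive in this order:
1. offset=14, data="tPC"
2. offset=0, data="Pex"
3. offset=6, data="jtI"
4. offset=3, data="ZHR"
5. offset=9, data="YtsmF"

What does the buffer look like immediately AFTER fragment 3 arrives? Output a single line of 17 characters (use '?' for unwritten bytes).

Answer: Pex???jtI?????tPC

Derivation:
Fragment 1: offset=14 data="tPC" -> buffer=??????????????tPC
Fragment 2: offset=0 data="Pex" -> buffer=Pex???????????tPC
Fragment 3: offset=6 data="jtI" -> buffer=Pex???jtI?????tPC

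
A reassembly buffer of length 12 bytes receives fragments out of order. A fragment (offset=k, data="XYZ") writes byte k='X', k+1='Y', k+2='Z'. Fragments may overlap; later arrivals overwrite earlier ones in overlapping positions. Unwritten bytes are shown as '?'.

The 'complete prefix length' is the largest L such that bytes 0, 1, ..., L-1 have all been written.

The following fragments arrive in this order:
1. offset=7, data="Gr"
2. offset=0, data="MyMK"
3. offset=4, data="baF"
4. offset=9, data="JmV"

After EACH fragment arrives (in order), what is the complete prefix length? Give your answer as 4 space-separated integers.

Fragment 1: offset=7 data="Gr" -> buffer=???????Gr??? -> prefix_len=0
Fragment 2: offset=0 data="MyMK" -> buffer=MyMK???Gr??? -> prefix_len=4
Fragment 3: offset=4 data="baF" -> buffer=MyMKbaFGr??? -> prefix_len=9
Fragment 4: offset=9 data="JmV" -> buffer=MyMKbaFGrJmV -> prefix_len=12

Answer: 0 4 9 12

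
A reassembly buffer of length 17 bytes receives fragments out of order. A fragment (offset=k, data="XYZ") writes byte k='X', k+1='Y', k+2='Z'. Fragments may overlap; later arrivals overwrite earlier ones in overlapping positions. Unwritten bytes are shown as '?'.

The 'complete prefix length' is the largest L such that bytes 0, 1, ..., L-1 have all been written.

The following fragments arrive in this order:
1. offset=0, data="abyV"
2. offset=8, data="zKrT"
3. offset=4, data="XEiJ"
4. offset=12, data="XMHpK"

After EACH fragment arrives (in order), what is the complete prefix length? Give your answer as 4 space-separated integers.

Fragment 1: offset=0 data="abyV" -> buffer=abyV????????????? -> prefix_len=4
Fragment 2: offset=8 data="zKrT" -> buffer=abyV????zKrT????? -> prefix_len=4
Fragment 3: offset=4 data="XEiJ" -> buffer=abyVXEiJzKrT????? -> prefix_len=12
Fragment 4: offset=12 data="XMHpK" -> buffer=abyVXEiJzKrTXMHpK -> prefix_len=17

Answer: 4 4 12 17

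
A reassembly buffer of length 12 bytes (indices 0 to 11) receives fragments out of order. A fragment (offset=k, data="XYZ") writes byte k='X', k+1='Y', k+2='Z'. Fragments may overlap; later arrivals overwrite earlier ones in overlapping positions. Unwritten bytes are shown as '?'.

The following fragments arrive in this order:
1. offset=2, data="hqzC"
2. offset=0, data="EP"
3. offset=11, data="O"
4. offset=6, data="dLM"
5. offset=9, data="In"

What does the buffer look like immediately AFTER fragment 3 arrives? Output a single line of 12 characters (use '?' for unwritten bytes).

Answer: EPhqzC?????O

Derivation:
Fragment 1: offset=2 data="hqzC" -> buffer=??hqzC??????
Fragment 2: offset=0 data="EP" -> buffer=EPhqzC??????
Fragment 3: offset=11 data="O" -> buffer=EPhqzC?????O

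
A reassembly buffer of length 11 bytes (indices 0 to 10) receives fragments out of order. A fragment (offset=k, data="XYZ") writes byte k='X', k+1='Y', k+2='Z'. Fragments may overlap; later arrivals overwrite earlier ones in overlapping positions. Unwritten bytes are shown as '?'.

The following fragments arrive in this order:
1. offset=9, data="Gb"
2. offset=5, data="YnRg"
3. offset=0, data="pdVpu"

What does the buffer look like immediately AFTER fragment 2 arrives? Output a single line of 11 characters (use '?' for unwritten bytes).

Fragment 1: offset=9 data="Gb" -> buffer=?????????Gb
Fragment 2: offset=5 data="YnRg" -> buffer=?????YnRgGb

Answer: ?????YnRgGb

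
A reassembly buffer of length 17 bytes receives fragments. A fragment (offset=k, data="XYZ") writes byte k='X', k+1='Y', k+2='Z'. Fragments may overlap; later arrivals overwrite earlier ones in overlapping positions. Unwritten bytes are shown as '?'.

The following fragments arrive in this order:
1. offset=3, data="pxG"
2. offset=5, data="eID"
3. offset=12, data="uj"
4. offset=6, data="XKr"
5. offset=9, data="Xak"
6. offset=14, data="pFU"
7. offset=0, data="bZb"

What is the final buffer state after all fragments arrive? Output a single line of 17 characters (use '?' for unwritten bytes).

Fragment 1: offset=3 data="pxG" -> buffer=???pxG???????????
Fragment 2: offset=5 data="eID" -> buffer=???pxeID?????????
Fragment 3: offset=12 data="uj" -> buffer=???pxeID????uj???
Fragment 4: offset=6 data="XKr" -> buffer=???pxeXKr???uj???
Fragment 5: offset=9 data="Xak" -> buffer=???pxeXKrXakuj???
Fragment 6: offset=14 data="pFU" -> buffer=???pxeXKrXakujpFU
Fragment 7: offset=0 data="bZb" -> buffer=bZbpxeXKrXakujpFU

Answer: bZbpxeXKrXakujpFU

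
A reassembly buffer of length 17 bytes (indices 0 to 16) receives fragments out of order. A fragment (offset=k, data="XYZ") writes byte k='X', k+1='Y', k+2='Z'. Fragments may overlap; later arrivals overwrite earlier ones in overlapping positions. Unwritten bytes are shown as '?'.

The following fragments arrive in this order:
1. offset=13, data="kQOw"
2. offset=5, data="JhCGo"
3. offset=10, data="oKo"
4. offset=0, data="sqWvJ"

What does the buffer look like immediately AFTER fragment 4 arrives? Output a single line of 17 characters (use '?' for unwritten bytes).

Answer: sqWvJJhCGooKokQOw

Derivation:
Fragment 1: offset=13 data="kQOw" -> buffer=?????????????kQOw
Fragment 2: offset=5 data="JhCGo" -> buffer=?????JhCGo???kQOw
Fragment 3: offset=10 data="oKo" -> buffer=?????JhCGooKokQOw
Fragment 4: offset=0 data="sqWvJ" -> buffer=sqWvJJhCGooKokQOw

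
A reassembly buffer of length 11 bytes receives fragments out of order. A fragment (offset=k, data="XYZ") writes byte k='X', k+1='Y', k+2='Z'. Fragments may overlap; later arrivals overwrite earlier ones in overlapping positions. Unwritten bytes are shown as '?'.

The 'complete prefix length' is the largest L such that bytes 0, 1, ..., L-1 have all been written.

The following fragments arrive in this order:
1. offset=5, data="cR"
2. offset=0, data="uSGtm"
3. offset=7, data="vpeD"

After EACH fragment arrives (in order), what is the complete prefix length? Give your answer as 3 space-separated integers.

Answer: 0 7 11

Derivation:
Fragment 1: offset=5 data="cR" -> buffer=?????cR???? -> prefix_len=0
Fragment 2: offset=0 data="uSGtm" -> buffer=uSGtmcR???? -> prefix_len=7
Fragment 3: offset=7 data="vpeD" -> buffer=uSGtmcRvpeD -> prefix_len=11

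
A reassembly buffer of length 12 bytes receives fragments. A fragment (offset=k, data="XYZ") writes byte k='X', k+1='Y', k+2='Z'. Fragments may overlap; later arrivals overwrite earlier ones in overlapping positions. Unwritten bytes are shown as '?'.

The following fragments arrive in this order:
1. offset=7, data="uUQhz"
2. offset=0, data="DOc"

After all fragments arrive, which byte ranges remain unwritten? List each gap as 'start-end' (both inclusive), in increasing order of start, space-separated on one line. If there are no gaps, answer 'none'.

Fragment 1: offset=7 len=5
Fragment 2: offset=0 len=3
Gaps: 3-6

Answer: 3-6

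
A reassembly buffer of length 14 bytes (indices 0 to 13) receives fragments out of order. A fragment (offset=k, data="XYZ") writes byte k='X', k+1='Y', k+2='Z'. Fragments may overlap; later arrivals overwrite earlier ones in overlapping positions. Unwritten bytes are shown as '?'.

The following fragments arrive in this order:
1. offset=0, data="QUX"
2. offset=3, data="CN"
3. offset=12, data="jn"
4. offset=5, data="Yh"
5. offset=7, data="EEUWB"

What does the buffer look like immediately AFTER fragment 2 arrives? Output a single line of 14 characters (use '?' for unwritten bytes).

Answer: QUXCN?????????

Derivation:
Fragment 1: offset=0 data="QUX" -> buffer=QUX???????????
Fragment 2: offset=3 data="CN" -> buffer=QUXCN?????????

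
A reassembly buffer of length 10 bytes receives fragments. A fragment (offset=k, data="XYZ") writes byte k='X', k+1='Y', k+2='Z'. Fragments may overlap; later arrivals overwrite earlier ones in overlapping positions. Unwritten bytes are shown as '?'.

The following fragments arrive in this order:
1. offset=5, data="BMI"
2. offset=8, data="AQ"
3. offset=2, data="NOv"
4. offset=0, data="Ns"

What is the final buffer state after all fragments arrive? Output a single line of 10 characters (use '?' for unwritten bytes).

Fragment 1: offset=5 data="BMI" -> buffer=?????BMI??
Fragment 2: offset=8 data="AQ" -> buffer=?????BMIAQ
Fragment 3: offset=2 data="NOv" -> buffer=??NOvBMIAQ
Fragment 4: offset=0 data="Ns" -> buffer=NsNOvBMIAQ

Answer: NsNOvBMIAQ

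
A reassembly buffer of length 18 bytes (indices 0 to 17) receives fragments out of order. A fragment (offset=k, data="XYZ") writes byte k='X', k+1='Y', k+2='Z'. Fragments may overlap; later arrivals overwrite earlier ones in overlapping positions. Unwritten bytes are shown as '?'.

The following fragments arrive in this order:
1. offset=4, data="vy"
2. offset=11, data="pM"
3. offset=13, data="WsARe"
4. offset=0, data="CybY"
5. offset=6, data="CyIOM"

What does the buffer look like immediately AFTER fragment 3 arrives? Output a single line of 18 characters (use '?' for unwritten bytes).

Fragment 1: offset=4 data="vy" -> buffer=????vy????????????
Fragment 2: offset=11 data="pM" -> buffer=????vy?????pM?????
Fragment 3: offset=13 data="WsARe" -> buffer=????vy?????pMWsARe

Answer: ????vy?????pMWsARe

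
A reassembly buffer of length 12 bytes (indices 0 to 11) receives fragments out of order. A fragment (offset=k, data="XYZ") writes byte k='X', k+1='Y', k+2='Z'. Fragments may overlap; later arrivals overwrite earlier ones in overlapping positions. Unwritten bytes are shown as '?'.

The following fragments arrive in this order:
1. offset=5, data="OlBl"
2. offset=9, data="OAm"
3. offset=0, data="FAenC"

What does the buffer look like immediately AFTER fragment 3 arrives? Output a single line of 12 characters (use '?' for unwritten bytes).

Fragment 1: offset=5 data="OlBl" -> buffer=?????OlBl???
Fragment 2: offset=9 data="OAm" -> buffer=?????OlBlOAm
Fragment 3: offset=0 data="FAenC" -> buffer=FAenCOlBlOAm

Answer: FAenCOlBlOAm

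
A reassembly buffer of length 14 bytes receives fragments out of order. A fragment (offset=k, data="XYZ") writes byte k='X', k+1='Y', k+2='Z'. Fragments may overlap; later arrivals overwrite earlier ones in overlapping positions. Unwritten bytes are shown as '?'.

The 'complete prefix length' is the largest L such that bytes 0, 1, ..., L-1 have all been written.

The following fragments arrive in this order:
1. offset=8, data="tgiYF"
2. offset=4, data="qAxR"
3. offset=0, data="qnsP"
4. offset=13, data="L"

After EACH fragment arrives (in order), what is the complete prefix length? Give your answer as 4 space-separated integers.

Fragment 1: offset=8 data="tgiYF" -> buffer=????????tgiYF? -> prefix_len=0
Fragment 2: offset=4 data="qAxR" -> buffer=????qAxRtgiYF? -> prefix_len=0
Fragment 3: offset=0 data="qnsP" -> buffer=qnsPqAxRtgiYF? -> prefix_len=13
Fragment 4: offset=13 data="L" -> buffer=qnsPqAxRtgiYFL -> prefix_len=14

Answer: 0 0 13 14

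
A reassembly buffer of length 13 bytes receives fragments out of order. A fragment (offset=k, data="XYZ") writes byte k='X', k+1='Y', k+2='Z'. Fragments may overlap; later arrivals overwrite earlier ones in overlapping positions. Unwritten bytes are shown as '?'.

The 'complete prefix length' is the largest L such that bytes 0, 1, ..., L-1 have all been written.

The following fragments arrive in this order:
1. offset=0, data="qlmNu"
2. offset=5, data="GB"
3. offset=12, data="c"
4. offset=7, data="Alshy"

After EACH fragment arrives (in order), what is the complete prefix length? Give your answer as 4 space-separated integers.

Answer: 5 7 7 13

Derivation:
Fragment 1: offset=0 data="qlmNu" -> buffer=qlmNu???????? -> prefix_len=5
Fragment 2: offset=5 data="GB" -> buffer=qlmNuGB?????? -> prefix_len=7
Fragment 3: offset=12 data="c" -> buffer=qlmNuGB?????c -> prefix_len=7
Fragment 4: offset=7 data="Alshy" -> buffer=qlmNuGBAlshyc -> prefix_len=13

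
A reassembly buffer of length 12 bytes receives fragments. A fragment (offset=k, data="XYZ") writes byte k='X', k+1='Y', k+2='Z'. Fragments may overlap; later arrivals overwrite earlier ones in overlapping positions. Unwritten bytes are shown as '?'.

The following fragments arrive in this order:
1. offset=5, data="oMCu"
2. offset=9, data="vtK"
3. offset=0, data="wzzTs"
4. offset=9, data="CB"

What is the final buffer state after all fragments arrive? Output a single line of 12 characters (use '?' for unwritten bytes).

Fragment 1: offset=5 data="oMCu" -> buffer=?????oMCu???
Fragment 2: offset=9 data="vtK" -> buffer=?????oMCuvtK
Fragment 3: offset=0 data="wzzTs" -> buffer=wzzTsoMCuvtK
Fragment 4: offset=9 data="CB" -> buffer=wzzTsoMCuCBK

Answer: wzzTsoMCuCBK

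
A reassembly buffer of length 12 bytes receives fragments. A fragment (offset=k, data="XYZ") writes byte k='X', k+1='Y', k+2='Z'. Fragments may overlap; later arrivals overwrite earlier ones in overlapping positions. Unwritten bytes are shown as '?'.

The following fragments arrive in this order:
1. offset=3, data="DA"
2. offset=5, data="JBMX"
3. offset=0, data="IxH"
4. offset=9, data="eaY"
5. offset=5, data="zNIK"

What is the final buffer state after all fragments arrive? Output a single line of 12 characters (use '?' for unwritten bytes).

Fragment 1: offset=3 data="DA" -> buffer=???DA???????
Fragment 2: offset=5 data="JBMX" -> buffer=???DAJBMX???
Fragment 3: offset=0 data="IxH" -> buffer=IxHDAJBMX???
Fragment 4: offset=9 data="eaY" -> buffer=IxHDAJBMXeaY
Fragment 5: offset=5 data="zNIK" -> buffer=IxHDAzNIKeaY

Answer: IxHDAzNIKeaY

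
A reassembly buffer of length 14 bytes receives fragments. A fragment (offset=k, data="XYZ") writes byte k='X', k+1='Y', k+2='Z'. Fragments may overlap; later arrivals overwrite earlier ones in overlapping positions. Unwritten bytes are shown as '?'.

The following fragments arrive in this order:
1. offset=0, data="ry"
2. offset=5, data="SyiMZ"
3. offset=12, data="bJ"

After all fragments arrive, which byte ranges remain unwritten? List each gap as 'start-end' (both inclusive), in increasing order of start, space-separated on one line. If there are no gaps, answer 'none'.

Fragment 1: offset=0 len=2
Fragment 2: offset=5 len=5
Fragment 3: offset=12 len=2
Gaps: 2-4 10-11

Answer: 2-4 10-11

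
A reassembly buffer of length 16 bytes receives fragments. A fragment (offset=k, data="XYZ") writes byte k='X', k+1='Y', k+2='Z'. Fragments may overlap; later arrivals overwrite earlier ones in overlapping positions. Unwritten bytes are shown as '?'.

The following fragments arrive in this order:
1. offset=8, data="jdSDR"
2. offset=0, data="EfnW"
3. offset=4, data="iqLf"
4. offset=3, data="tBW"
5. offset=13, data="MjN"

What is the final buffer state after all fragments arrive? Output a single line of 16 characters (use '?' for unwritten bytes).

Fragment 1: offset=8 data="jdSDR" -> buffer=????????jdSDR???
Fragment 2: offset=0 data="EfnW" -> buffer=EfnW????jdSDR???
Fragment 3: offset=4 data="iqLf" -> buffer=EfnWiqLfjdSDR???
Fragment 4: offset=3 data="tBW" -> buffer=EfntBWLfjdSDR???
Fragment 5: offset=13 data="MjN" -> buffer=EfntBWLfjdSDRMjN

Answer: EfntBWLfjdSDRMjN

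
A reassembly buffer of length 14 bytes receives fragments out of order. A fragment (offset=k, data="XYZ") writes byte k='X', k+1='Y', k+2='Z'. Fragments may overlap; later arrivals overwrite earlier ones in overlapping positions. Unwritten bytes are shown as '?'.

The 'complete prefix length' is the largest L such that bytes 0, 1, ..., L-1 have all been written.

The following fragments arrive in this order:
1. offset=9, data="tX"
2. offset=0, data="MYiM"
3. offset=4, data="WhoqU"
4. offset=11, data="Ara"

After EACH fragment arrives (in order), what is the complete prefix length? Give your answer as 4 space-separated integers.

Answer: 0 4 11 14

Derivation:
Fragment 1: offset=9 data="tX" -> buffer=?????????tX??? -> prefix_len=0
Fragment 2: offset=0 data="MYiM" -> buffer=MYiM?????tX??? -> prefix_len=4
Fragment 3: offset=4 data="WhoqU" -> buffer=MYiMWhoqUtX??? -> prefix_len=11
Fragment 4: offset=11 data="Ara" -> buffer=MYiMWhoqUtXAra -> prefix_len=14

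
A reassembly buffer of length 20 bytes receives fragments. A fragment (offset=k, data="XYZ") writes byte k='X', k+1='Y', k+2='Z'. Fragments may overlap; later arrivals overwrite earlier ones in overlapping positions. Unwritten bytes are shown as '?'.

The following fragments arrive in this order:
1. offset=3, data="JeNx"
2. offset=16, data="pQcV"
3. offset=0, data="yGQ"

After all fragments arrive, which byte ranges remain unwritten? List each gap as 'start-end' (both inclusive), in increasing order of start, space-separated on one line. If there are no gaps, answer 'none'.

Answer: 7-15

Derivation:
Fragment 1: offset=3 len=4
Fragment 2: offset=16 len=4
Fragment 3: offset=0 len=3
Gaps: 7-15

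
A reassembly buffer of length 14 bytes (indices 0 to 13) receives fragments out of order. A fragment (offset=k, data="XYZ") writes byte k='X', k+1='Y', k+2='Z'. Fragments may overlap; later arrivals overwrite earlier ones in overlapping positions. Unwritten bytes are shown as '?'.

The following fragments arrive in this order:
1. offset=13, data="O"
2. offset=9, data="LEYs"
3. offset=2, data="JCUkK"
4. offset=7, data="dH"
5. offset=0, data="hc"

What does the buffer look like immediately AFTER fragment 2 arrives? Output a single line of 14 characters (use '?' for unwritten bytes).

Fragment 1: offset=13 data="O" -> buffer=?????????????O
Fragment 2: offset=9 data="LEYs" -> buffer=?????????LEYsO

Answer: ?????????LEYsO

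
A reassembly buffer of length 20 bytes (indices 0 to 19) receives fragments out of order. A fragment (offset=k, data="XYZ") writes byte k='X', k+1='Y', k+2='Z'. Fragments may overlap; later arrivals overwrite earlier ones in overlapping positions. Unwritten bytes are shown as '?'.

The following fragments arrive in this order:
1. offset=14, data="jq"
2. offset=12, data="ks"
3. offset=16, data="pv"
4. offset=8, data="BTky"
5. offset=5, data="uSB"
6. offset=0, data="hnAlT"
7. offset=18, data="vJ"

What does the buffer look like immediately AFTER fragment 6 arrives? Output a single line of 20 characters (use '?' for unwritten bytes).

Fragment 1: offset=14 data="jq" -> buffer=??????????????jq????
Fragment 2: offset=12 data="ks" -> buffer=????????????ksjq????
Fragment 3: offset=16 data="pv" -> buffer=????????????ksjqpv??
Fragment 4: offset=8 data="BTky" -> buffer=????????BTkyksjqpv??
Fragment 5: offset=5 data="uSB" -> buffer=?????uSBBTkyksjqpv??
Fragment 6: offset=0 data="hnAlT" -> buffer=hnAlTuSBBTkyksjqpv??

Answer: hnAlTuSBBTkyksjqpv??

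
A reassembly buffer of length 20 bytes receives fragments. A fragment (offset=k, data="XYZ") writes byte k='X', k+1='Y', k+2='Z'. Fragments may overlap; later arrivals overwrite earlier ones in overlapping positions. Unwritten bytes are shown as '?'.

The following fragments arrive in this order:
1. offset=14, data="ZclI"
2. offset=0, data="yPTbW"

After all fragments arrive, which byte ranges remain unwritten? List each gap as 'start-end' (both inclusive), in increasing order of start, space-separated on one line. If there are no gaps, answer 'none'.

Answer: 5-13 18-19

Derivation:
Fragment 1: offset=14 len=4
Fragment 2: offset=0 len=5
Gaps: 5-13 18-19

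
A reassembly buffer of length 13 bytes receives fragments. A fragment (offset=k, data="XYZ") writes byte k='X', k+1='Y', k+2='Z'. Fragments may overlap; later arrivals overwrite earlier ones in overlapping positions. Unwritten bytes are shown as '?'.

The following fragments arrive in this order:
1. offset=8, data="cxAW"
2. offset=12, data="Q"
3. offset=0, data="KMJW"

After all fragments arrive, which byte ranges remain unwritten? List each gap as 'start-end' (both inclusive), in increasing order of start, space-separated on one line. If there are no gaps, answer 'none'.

Fragment 1: offset=8 len=4
Fragment 2: offset=12 len=1
Fragment 3: offset=0 len=4
Gaps: 4-7

Answer: 4-7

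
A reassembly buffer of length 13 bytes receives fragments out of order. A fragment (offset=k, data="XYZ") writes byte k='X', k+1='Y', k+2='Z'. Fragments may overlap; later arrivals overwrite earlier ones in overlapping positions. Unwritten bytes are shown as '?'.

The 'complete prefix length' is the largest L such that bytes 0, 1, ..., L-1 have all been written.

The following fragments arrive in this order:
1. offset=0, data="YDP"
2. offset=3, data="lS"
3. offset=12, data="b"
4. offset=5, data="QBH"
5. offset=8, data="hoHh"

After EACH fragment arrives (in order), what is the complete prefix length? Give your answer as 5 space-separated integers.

Answer: 3 5 5 8 13

Derivation:
Fragment 1: offset=0 data="YDP" -> buffer=YDP?????????? -> prefix_len=3
Fragment 2: offset=3 data="lS" -> buffer=YDPlS???????? -> prefix_len=5
Fragment 3: offset=12 data="b" -> buffer=YDPlS???????b -> prefix_len=5
Fragment 4: offset=5 data="QBH" -> buffer=YDPlSQBH????b -> prefix_len=8
Fragment 5: offset=8 data="hoHh" -> buffer=YDPlSQBHhoHhb -> prefix_len=13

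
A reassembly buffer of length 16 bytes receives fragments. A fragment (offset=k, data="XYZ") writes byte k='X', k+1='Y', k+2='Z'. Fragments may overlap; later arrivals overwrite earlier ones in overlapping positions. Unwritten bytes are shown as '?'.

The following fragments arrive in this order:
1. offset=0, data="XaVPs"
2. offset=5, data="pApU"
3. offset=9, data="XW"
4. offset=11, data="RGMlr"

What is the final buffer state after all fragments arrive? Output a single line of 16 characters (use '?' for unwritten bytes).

Answer: XaVPspApUXWRGMlr

Derivation:
Fragment 1: offset=0 data="XaVPs" -> buffer=XaVPs???????????
Fragment 2: offset=5 data="pApU" -> buffer=XaVPspApU???????
Fragment 3: offset=9 data="XW" -> buffer=XaVPspApUXW?????
Fragment 4: offset=11 data="RGMlr" -> buffer=XaVPspApUXWRGMlr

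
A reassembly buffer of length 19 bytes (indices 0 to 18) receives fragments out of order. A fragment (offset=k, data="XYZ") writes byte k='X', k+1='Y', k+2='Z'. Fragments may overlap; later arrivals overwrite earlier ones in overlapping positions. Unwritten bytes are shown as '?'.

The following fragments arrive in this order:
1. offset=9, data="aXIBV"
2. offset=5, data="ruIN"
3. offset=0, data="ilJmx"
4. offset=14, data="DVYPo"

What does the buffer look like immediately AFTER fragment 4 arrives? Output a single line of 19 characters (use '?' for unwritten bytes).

Answer: ilJmxruINaXIBVDVYPo

Derivation:
Fragment 1: offset=9 data="aXIBV" -> buffer=?????????aXIBV?????
Fragment 2: offset=5 data="ruIN" -> buffer=?????ruINaXIBV?????
Fragment 3: offset=0 data="ilJmx" -> buffer=ilJmxruINaXIBV?????
Fragment 4: offset=14 data="DVYPo" -> buffer=ilJmxruINaXIBVDVYPo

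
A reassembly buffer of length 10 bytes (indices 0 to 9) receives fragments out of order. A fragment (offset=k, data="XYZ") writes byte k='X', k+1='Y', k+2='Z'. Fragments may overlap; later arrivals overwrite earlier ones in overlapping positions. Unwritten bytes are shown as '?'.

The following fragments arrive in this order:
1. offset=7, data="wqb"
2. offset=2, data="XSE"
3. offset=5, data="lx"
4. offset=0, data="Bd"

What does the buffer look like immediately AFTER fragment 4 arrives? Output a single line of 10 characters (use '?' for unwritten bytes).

Answer: BdXSElxwqb

Derivation:
Fragment 1: offset=7 data="wqb" -> buffer=???????wqb
Fragment 2: offset=2 data="XSE" -> buffer=??XSE??wqb
Fragment 3: offset=5 data="lx" -> buffer=??XSElxwqb
Fragment 4: offset=0 data="Bd" -> buffer=BdXSElxwqb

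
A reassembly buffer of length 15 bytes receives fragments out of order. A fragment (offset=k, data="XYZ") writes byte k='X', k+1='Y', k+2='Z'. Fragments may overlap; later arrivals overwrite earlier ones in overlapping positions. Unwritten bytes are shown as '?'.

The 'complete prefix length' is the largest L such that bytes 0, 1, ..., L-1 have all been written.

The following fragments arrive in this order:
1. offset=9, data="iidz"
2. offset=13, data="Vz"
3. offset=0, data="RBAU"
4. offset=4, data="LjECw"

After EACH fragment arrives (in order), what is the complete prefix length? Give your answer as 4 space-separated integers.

Fragment 1: offset=9 data="iidz" -> buffer=?????????iidz?? -> prefix_len=0
Fragment 2: offset=13 data="Vz" -> buffer=?????????iidzVz -> prefix_len=0
Fragment 3: offset=0 data="RBAU" -> buffer=RBAU?????iidzVz -> prefix_len=4
Fragment 4: offset=4 data="LjECw" -> buffer=RBAULjECwiidzVz -> prefix_len=15

Answer: 0 0 4 15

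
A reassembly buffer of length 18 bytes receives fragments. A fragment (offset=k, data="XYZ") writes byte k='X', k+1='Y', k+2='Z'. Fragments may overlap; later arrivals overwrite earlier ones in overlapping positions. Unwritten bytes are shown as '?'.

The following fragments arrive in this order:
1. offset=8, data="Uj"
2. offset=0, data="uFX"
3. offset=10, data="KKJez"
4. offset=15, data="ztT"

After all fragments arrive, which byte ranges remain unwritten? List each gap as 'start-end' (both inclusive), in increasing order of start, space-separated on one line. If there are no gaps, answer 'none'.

Fragment 1: offset=8 len=2
Fragment 2: offset=0 len=3
Fragment 3: offset=10 len=5
Fragment 4: offset=15 len=3
Gaps: 3-7

Answer: 3-7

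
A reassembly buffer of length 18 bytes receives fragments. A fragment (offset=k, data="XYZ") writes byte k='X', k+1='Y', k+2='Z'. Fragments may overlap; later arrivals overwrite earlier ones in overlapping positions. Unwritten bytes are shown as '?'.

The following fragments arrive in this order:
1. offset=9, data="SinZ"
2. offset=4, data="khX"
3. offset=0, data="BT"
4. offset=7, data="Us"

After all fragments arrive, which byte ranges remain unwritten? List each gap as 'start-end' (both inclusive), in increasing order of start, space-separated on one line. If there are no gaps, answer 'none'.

Fragment 1: offset=9 len=4
Fragment 2: offset=4 len=3
Fragment 3: offset=0 len=2
Fragment 4: offset=7 len=2
Gaps: 2-3 13-17

Answer: 2-3 13-17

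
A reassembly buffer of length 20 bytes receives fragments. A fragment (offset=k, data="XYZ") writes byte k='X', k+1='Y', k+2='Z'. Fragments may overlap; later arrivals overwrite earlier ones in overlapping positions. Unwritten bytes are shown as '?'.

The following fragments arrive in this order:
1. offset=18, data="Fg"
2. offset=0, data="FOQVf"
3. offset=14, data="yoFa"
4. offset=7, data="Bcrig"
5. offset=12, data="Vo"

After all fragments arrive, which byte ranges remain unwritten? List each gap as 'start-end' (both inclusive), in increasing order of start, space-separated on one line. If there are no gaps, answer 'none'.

Answer: 5-6

Derivation:
Fragment 1: offset=18 len=2
Fragment 2: offset=0 len=5
Fragment 3: offset=14 len=4
Fragment 4: offset=7 len=5
Fragment 5: offset=12 len=2
Gaps: 5-6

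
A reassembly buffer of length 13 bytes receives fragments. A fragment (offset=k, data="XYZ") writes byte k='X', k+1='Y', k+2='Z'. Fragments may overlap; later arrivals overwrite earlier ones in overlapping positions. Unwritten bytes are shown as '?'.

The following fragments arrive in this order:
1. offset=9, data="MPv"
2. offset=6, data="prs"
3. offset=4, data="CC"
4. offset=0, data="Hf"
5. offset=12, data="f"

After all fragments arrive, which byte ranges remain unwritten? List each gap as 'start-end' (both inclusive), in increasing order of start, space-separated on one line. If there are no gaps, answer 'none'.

Fragment 1: offset=9 len=3
Fragment 2: offset=6 len=3
Fragment 3: offset=4 len=2
Fragment 4: offset=0 len=2
Fragment 5: offset=12 len=1
Gaps: 2-3

Answer: 2-3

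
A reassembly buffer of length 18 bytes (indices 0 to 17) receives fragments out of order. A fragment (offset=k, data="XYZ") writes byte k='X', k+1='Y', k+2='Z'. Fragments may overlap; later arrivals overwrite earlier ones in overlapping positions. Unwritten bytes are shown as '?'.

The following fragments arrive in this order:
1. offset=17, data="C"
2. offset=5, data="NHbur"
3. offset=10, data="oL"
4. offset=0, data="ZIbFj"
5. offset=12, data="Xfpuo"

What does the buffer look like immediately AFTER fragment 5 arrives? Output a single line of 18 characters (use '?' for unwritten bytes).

Answer: ZIbFjNHburoLXfpuoC

Derivation:
Fragment 1: offset=17 data="C" -> buffer=?????????????????C
Fragment 2: offset=5 data="NHbur" -> buffer=?????NHbur???????C
Fragment 3: offset=10 data="oL" -> buffer=?????NHburoL?????C
Fragment 4: offset=0 data="ZIbFj" -> buffer=ZIbFjNHburoL?????C
Fragment 5: offset=12 data="Xfpuo" -> buffer=ZIbFjNHburoLXfpuoC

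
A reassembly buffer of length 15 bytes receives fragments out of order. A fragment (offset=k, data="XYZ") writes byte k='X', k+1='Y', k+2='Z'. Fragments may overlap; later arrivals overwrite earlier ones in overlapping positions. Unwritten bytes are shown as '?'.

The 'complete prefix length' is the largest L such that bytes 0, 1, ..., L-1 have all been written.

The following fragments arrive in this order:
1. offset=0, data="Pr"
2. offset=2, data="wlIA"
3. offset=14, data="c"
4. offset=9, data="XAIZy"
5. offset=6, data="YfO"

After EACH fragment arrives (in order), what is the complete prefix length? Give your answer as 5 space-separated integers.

Fragment 1: offset=0 data="Pr" -> buffer=Pr????????????? -> prefix_len=2
Fragment 2: offset=2 data="wlIA" -> buffer=PrwlIA????????? -> prefix_len=6
Fragment 3: offset=14 data="c" -> buffer=PrwlIA????????c -> prefix_len=6
Fragment 4: offset=9 data="XAIZy" -> buffer=PrwlIA???XAIZyc -> prefix_len=6
Fragment 5: offset=6 data="YfO" -> buffer=PrwlIAYfOXAIZyc -> prefix_len=15

Answer: 2 6 6 6 15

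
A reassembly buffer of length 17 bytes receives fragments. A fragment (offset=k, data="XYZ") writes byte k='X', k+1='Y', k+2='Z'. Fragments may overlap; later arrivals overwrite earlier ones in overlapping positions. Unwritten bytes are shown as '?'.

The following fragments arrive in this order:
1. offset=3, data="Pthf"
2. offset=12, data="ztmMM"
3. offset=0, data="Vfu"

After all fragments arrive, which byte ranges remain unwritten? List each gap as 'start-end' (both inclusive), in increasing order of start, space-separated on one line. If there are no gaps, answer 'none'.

Answer: 7-11

Derivation:
Fragment 1: offset=3 len=4
Fragment 2: offset=12 len=5
Fragment 3: offset=0 len=3
Gaps: 7-11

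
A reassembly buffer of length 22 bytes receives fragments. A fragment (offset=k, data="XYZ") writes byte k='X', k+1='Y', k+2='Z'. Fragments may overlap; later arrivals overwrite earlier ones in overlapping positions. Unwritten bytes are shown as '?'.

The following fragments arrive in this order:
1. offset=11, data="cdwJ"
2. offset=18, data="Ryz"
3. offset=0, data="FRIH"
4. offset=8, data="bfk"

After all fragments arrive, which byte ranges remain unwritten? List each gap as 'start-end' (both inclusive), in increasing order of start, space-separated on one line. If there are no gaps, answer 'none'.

Fragment 1: offset=11 len=4
Fragment 2: offset=18 len=3
Fragment 3: offset=0 len=4
Fragment 4: offset=8 len=3
Gaps: 4-7 15-17 21-21

Answer: 4-7 15-17 21-21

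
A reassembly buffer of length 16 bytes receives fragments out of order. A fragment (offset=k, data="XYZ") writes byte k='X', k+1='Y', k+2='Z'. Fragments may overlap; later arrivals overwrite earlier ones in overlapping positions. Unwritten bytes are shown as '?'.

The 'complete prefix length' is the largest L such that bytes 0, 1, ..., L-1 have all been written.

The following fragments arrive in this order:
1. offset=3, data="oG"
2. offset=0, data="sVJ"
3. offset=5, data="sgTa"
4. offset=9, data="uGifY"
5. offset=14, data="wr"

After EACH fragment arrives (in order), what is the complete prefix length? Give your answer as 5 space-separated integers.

Fragment 1: offset=3 data="oG" -> buffer=???oG??????????? -> prefix_len=0
Fragment 2: offset=0 data="sVJ" -> buffer=sVJoG??????????? -> prefix_len=5
Fragment 3: offset=5 data="sgTa" -> buffer=sVJoGsgTa??????? -> prefix_len=9
Fragment 4: offset=9 data="uGifY" -> buffer=sVJoGsgTauGifY?? -> prefix_len=14
Fragment 5: offset=14 data="wr" -> buffer=sVJoGsgTauGifYwr -> prefix_len=16

Answer: 0 5 9 14 16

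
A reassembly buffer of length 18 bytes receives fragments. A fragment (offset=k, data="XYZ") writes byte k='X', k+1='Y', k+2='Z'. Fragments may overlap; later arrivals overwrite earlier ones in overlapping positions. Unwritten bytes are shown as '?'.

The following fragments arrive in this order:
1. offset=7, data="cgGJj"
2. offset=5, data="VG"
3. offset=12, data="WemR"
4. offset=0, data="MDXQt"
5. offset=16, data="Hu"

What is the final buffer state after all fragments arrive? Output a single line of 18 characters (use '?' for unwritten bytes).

Fragment 1: offset=7 data="cgGJj" -> buffer=???????cgGJj??????
Fragment 2: offset=5 data="VG" -> buffer=?????VGcgGJj??????
Fragment 3: offset=12 data="WemR" -> buffer=?????VGcgGJjWemR??
Fragment 4: offset=0 data="MDXQt" -> buffer=MDXQtVGcgGJjWemR??
Fragment 5: offset=16 data="Hu" -> buffer=MDXQtVGcgGJjWemRHu

Answer: MDXQtVGcgGJjWemRHu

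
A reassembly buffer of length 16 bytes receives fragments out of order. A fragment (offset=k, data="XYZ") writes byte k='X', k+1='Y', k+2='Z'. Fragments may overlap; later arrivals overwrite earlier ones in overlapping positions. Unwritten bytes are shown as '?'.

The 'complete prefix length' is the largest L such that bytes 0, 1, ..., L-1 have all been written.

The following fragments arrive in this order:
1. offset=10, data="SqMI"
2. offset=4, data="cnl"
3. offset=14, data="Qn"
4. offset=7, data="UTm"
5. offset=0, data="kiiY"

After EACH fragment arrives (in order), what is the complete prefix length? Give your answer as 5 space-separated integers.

Fragment 1: offset=10 data="SqMI" -> buffer=??????????SqMI?? -> prefix_len=0
Fragment 2: offset=4 data="cnl" -> buffer=????cnl???SqMI?? -> prefix_len=0
Fragment 3: offset=14 data="Qn" -> buffer=????cnl???SqMIQn -> prefix_len=0
Fragment 4: offset=7 data="UTm" -> buffer=????cnlUTmSqMIQn -> prefix_len=0
Fragment 5: offset=0 data="kiiY" -> buffer=kiiYcnlUTmSqMIQn -> prefix_len=16

Answer: 0 0 0 0 16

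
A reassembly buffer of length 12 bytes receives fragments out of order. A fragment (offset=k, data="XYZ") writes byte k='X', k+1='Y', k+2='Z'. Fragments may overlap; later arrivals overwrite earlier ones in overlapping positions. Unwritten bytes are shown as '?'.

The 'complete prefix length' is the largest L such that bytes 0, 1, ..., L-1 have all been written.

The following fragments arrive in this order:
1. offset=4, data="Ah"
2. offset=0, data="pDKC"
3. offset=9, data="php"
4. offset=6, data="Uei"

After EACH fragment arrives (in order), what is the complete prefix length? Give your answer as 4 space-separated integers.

Answer: 0 6 6 12

Derivation:
Fragment 1: offset=4 data="Ah" -> buffer=????Ah?????? -> prefix_len=0
Fragment 2: offset=0 data="pDKC" -> buffer=pDKCAh?????? -> prefix_len=6
Fragment 3: offset=9 data="php" -> buffer=pDKCAh???php -> prefix_len=6
Fragment 4: offset=6 data="Uei" -> buffer=pDKCAhUeiphp -> prefix_len=12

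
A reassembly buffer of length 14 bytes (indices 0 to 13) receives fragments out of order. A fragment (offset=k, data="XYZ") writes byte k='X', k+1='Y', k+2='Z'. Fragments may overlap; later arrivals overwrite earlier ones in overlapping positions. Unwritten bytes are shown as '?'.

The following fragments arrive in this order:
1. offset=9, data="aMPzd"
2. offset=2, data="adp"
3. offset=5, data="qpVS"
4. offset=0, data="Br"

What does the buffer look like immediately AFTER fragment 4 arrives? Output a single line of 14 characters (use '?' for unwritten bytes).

Answer: BradpqpVSaMPzd

Derivation:
Fragment 1: offset=9 data="aMPzd" -> buffer=?????????aMPzd
Fragment 2: offset=2 data="adp" -> buffer=??adp????aMPzd
Fragment 3: offset=5 data="qpVS" -> buffer=??adpqpVSaMPzd
Fragment 4: offset=0 data="Br" -> buffer=BradpqpVSaMPzd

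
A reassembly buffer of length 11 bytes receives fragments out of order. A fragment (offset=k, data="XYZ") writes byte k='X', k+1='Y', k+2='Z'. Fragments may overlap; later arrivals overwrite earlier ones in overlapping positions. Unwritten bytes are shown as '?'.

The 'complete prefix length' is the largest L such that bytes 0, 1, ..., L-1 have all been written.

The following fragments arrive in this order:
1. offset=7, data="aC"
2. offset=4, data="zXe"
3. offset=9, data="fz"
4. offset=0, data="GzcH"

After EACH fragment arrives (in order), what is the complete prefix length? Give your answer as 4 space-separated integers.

Answer: 0 0 0 11

Derivation:
Fragment 1: offset=7 data="aC" -> buffer=???????aC?? -> prefix_len=0
Fragment 2: offset=4 data="zXe" -> buffer=????zXeaC?? -> prefix_len=0
Fragment 3: offset=9 data="fz" -> buffer=????zXeaCfz -> prefix_len=0
Fragment 4: offset=0 data="GzcH" -> buffer=GzcHzXeaCfz -> prefix_len=11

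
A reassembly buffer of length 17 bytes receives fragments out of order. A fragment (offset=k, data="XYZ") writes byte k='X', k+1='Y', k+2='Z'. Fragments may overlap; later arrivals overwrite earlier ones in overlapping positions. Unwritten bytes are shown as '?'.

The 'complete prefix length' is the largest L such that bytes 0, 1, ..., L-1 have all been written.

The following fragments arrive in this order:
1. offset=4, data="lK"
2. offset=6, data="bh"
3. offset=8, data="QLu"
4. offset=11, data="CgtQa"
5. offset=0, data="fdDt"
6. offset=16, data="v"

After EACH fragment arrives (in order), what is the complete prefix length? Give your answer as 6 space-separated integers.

Answer: 0 0 0 0 16 17

Derivation:
Fragment 1: offset=4 data="lK" -> buffer=????lK??????????? -> prefix_len=0
Fragment 2: offset=6 data="bh" -> buffer=????lKbh????????? -> prefix_len=0
Fragment 3: offset=8 data="QLu" -> buffer=????lKbhQLu?????? -> prefix_len=0
Fragment 4: offset=11 data="CgtQa" -> buffer=????lKbhQLuCgtQa? -> prefix_len=0
Fragment 5: offset=0 data="fdDt" -> buffer=fdDtlKbhQLuCgtQa? -> prefix_len=16
Fragment 6: offset=16 data="v" -> buffer=fdDtlKbhQLuCgtQav -> prefix_len=17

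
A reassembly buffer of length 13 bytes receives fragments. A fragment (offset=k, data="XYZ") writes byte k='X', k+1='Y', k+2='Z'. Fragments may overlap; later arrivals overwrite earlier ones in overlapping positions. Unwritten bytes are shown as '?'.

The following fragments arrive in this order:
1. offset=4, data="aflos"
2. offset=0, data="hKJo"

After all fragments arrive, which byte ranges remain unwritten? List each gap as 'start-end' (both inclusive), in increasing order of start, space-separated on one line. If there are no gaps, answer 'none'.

Fragment 1: offset=4 len=5
Fragment 2: offset=0 len=4
Gaps: 9-12

Answer: 9-12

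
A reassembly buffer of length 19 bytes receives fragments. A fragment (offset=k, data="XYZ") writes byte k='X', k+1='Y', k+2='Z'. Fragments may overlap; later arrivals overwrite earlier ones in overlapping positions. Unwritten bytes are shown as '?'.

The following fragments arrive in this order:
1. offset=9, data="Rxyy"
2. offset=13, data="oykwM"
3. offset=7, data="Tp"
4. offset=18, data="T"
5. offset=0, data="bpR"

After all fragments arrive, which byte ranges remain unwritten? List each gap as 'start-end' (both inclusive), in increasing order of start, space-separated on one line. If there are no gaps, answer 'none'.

Fragment 1: offset=9 len=4
Fragment 2: offset=13 len=5
Fragment 3: offset=7 len=2
Fragment 4: offset=18 len=1
Fragment 5: offset=0 len=3
Gaps: 3-6

Answer: 3-6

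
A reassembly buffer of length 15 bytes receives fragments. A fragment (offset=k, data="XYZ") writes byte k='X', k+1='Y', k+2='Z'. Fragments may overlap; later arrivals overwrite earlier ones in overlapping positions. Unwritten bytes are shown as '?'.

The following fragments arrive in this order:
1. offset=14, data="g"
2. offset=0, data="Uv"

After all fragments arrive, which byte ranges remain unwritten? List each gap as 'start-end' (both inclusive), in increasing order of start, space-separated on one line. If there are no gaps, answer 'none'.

Fragment 1: offset=14 len=1
Fragment 2: offset=0 len=2
Gaps: 2-13

Answer: 2-13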